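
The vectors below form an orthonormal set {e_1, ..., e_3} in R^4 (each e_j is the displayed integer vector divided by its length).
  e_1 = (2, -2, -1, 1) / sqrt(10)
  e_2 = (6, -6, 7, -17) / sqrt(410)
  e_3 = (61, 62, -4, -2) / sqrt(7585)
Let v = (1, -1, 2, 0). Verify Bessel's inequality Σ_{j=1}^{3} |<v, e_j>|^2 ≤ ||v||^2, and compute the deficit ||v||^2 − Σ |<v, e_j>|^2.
Σ |<v, e_j>|^2 = 381/185; ||v||^2 = 6; deficit = 729/185

Write each e_j = u_j / sqrt(<u_j, u_j>) where u_j is the displayed integer vector. Then <v, e_j> = <v, u_j> / sqrt(<u_j, u_j>), so |<v, e_j>|^2 = <v, u_j>^2 / <u_j, u_j>.
Coefficients: <v, e_1> = 2/sqrt(10), <v, e_2> = 26/sqrt(410), <v, e_3> = -9/sqrt(7585).
Square and sum: Σ |<v, e_j>|^2 = 381/185.
Compute ||v||^2 = v·v = 6.
Deficit = 6 − 381/185 = 729/185 ≥ 0, confirming Bessel's inequality. (The deficit equals ||v − Σ <v,e_j> e_j||^2, the squared distance from v to span{e_j}.)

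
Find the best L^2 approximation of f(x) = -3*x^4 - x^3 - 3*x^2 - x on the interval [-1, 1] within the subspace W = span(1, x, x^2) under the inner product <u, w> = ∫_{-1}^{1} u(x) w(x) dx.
g(x) = -39*x^2/7 - 8*x/5 + 9/35

The best approximation g ∈ W is the orthogonal projection of f onto W. Writing g = a_0 + a_1 x + a_2 x^2, the coefficients solve the normal equations G · a = b where
  G_{ij} = <φ_i, φ_j> and b_i = <f, φ_i>, with φ_0 = 1, φ_1 = x, φ_2 = x^2.
G =
  [2, 0, 2/3]
  [0, 2/3, 0]
  [2/3, 0, 2/5],
b = (-16/5, -16/15, -72/35).
Solving gives a_0 = 9/35, a_1 = -8/5, a_2 = -39/7, so
  g(x) = -39*x^2/7 - 8*x/5 + 9/35.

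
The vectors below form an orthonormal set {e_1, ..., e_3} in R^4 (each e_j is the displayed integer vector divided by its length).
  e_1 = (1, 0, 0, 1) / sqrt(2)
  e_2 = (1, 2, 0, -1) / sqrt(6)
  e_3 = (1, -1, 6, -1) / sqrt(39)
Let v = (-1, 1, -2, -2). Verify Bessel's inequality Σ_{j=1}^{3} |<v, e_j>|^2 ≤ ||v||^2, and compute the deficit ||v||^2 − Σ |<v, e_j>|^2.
Σ |<v, e_j>|^2 = 126/13; ||v||^2 = 10; deficit = 4/13

Write each e_j = u_j / sqrt(<u_j, u_j>) where u_j is the displayed integer vector. Then <v, e_j> = <v, u_j> / sqrt(<u_j, u_j>), so |<v, e_j>|^2 = <v, u_j>^2 / <u_j, u_j>.
Coefficients: <v, e_1> = -3/sqrt(2), <v, e_2> = 3/sqrt(6), <v, e_3> = -12/sqrt(39).
Square and sum: Σ |<v, e_j>|^2 = 126/13.
Compute ||v||^2 = v·v = 10.
Deficit = 10 − 126/13 = 4/13 ≥ 0, confirming Bessel's inequality. (The deficit equals ||v − Σ <v,e_j> e_j||^2, the squared distance from v to span{e_j}.)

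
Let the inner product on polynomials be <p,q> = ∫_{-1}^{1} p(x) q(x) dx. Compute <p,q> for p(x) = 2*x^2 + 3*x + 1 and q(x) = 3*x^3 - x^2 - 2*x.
<p,q> = -28/15

Expand the product: p(x)·q(x) = 6*x^5 + 7*x^4 - 4*x^3 - 7*x^2 - 2*x.
∫_{-1}^{1} of each monomial x^k gives [2/(k+1) if k even, 0 if k odd]. Integrating term-by-term (or equivalently evaluating the antiderivative F(x) = x^6 + 7*x^5/5 - x^4 - 7*x^3/3 - x^2 at the endpoints):
  F(1) − F(−1) = -29/15 − (-1/15) = -28/15.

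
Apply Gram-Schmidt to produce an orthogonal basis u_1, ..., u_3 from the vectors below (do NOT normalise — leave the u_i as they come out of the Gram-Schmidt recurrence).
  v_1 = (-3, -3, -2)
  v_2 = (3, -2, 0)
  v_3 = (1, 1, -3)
Orthogonal basis:
  u_1 = (-3, -3, -2)
  u_2 = (57/22, -53/22, -3/11)
  u_3 = (220/277, 330/277, -825/277)

Apply the Gram-Schmidt recurrence
  u_1 = v_1
  u_i = v_i − Σ_{j<i} ((v_i · u_j) / (u_j · u_j)) · u_j.

Step by step this gives:
  u_1 = (-3, -3, -2)
  u_2 = (57/22, -53/22, -3/11)
  u_3 = (220/277, 330/277, -825/277)

Orthogonality check:
  u_2 · u_1 = 0 (should be 0)
  u_3 · u_1 = 0 (should be 0)
  u_3 · u_2 = 0 (should be 0)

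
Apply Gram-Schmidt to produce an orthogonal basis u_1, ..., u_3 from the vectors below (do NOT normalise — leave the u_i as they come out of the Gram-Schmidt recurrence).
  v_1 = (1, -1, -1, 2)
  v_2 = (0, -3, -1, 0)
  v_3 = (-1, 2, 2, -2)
Orthogonal basis:
  u_1 = (1, -1, -1, 2)
  u_2 = (-4/7, -17/7, -3/7, -8/7)
  u_3 = (2/27, -5/27, 5/9, 4/27)

Apply the Gram-Schmidt recurrence
  u_1 = v_1
  u_i = v_i − Σ_{j<i} ((v_i · u_j) / (u_j · u_j)) · u_j.

Step by step this gives:
  u_1 = (1, -1, -1, 2)
  u_2 = (-4/7, -17/7, -3/7, -8/7)
  u_3 = (2/27, -5/27, 5/9, 4/27)

Orthogonality check:
  u_2 · u_1 = 0 (should be 0)
  u_3 · u_1 = 0 (should be 0)
  u_3 · u_2 = 0 (should be 0)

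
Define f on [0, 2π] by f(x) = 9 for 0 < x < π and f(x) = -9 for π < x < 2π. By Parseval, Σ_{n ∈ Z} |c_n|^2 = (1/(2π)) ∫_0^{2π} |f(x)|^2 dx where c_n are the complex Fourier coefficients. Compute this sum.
Σ |c_n|^2 = 81

Parseval equates the L^2 energy of f (normalised by 1/(2π)) with the ℓ^2 sum of its Fourier coefficients: (1/(2π)) ∫_0^{2π} |f|^2 = Σ |c_n|^2.
Compute the left side: (1/(2π)) [∫_0^π 9^2 dx + ∫_π^{2π} (-9)^2 dx] = (1/(2π)) · (81π + 81π) = (81 + 81)/2 = 81.
So Σ_{n ∈ Z} |c_n|^2 = 81.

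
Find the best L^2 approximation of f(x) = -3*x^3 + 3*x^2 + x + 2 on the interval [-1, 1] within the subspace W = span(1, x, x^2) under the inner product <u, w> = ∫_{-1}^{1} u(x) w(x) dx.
g(x) = 3*x^2 - 4*x/5 + 2

The best approximation g ∈ W is the orthogonal projection of f onto W. Writing g = a_0 + a_1 x + a_2 x^2, the coefficients solve the normal equations G · a = b where
  G_{ij} = <φ_i, φ_j> and b_i = <f, φ_i>, with φ_0 = 1, φ_1 = x, φ_2 = x^2.
G =
  [2, 0, 2/3]
  [0, 2/3, 0]
  [2/3, 0, 2/5],
b = (6, -8/15, 38/15).
Solving gives a_0 = 2, a_1 = -4/5, a_2 = 3, so
  g(x) = 3*x^2 - 4*x/5 + 2.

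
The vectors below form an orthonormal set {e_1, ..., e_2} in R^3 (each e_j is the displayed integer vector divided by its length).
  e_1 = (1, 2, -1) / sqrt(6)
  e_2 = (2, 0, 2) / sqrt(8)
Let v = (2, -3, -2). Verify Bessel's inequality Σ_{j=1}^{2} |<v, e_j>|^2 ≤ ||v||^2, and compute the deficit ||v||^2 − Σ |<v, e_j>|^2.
Σ |<v, e_j>|^2 = 2/3; ||v||^2 = 17; deficit = 49/3

Write each e_j = u_j / sqrt(<u_j, u_j>) where u_j is the displayed integer vector. Then <v, e_j> = <v, u_j> / sqrt(<u_j, u_j>), so |<v, e_j>|^2 = <v, u_j>^2 / <u_j, u_j>.
Coefficients: <v, e_1> = -2/sqrt(6), <v, e_2> = 0/sqrt(8).
Square and sum: Σ |<v, e_j>|^2 = 2/3.
Compute ||v||^2 = v·v = 17.
Deficit = 17 − 2/3 = 49/3 ≥ 0, confirming Bessel's inequality. (The deficit equals ||v − Σ <v,e_j> e_j||^2, the squared distance from v to span{e_j}.)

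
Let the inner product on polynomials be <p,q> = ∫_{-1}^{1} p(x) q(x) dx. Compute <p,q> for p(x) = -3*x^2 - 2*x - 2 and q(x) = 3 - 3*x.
<p,q> = -14

Expand the product: p(x)·q(x) = 9*x^3 - 3*x^2 - 6.
∫_{-1}^{1} of each monomial x^k gives [2/(k+1) if k even, 0 if k odd]. Integrating term-by-term (or equivalently evaluating the antiderivative F(x) = 9*x^4/4 - x^3 - 6*x at the endpoints):
  F(1) − F(−1) = -19/4 − (37/4) = -14.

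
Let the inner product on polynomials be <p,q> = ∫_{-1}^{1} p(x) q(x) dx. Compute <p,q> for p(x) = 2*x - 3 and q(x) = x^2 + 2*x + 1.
<p,q> = -16/3

Expand the product: p(x)·q(x) = 2*x^3 + x^2 - 4*x - 3.
∫_{-1}^{1} of each monomial x^k gives [2/(k+1) if k even, 0 if k odd]. Integrating term-by-term (or equivalently evaluating the antiderivative F(x) = x^4/2 + x^3/3 - 2*x^2 - 3*x at the endpoints):
  F(1) − F(−1) = -25/6 − (7/6) = -16/3.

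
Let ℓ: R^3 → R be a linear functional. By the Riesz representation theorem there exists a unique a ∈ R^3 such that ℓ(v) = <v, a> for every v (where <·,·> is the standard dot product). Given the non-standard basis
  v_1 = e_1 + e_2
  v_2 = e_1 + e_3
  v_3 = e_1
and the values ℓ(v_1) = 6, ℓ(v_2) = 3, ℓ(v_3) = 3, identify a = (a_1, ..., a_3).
a = (3, 3, 0)

Write a = (a_1, ..., a_3) in the standard basis. For each basis vector v_i, ℓ(v_i) = <v_i, a> is a linear equation in the a_j's. Collect the n equations into a matrix system V a = ℓ, where row i of V is v_i (expressed in the standard basis). Since V is invertible (lower-triangular with 1s on the diagonal, up to permutation), solve by back-substitution:
  V =
[[1, 1, 0],
 [1, 0, 1],
 [1, 0, 0]]
  V a = (6, 3, 3)
Solving gives a = (3, 3, 0).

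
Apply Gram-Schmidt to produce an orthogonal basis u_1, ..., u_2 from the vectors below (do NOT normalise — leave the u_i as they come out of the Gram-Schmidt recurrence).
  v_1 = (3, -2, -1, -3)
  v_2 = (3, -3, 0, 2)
Orthogonal basis:
  u_1 = (3, -2, -1, -3)
  u_2 = (42/23, -51/23, 9/23, 73/23)

Apply the Gram-Schmidt recurrence
  u_1 = v_1
  u_i = v_i − Σ_{j<i} ((v_i · u_j) / (u_j · u_j)) · u_j.

Step by step this gives:
  u_1 = (3, -2, -1, -3)
  u_2 = (42/23, -51/23, 9/23, 73/23)

Orthogonality check:
  u_2 · u_1 = 0 (should be 0)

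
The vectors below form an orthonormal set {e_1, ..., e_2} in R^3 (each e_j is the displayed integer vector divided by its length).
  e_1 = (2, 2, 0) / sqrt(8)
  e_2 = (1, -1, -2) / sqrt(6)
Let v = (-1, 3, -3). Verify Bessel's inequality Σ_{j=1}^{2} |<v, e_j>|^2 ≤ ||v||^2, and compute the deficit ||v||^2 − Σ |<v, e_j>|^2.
Σ |<v, e_j>|^2 = 8/3; ||v||^2 = 19; deficit = 49/3

Write each e_j = u_j / sqrt(<u_j, u_j>) where u_j is the displayed integer vector. Then <v, e_j> = <v, u_j> / sqrt(<u_j, u_j>), so |<v, e_j>|^2 = <v, u_j>^2 / <u_j, u_j>.
Coefficients: <v, e_1> = 4/sqrt(8), <v, e_2> = 2/sqrt(6).
Square and sum: Σ |<v, e_j>|^2 = 8/3.
Compute ||v||^2 = v·v = 19.
Deficit = 19 − 8/3 = 49/3 ≥ 0, confirming Bessel's inequality. (The deficit equals ||v − Σ <v,e_j> e_j||^2, the squared distance from v to span{e_j}.)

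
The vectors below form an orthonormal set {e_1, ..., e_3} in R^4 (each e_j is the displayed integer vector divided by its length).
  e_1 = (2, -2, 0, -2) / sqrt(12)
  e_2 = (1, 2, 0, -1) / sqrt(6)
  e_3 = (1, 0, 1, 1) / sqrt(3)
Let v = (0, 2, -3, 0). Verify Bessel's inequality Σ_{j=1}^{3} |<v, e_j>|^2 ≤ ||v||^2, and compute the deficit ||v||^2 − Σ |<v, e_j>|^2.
Σ |<v, e_j>|^2 = 7; ||v||^2 = 13; deficit = 6

Write each e_j = u_j / sqrt(<u_j, u_j>) where u_j is the displayed integer vector. Then <v, e_j> = <v, u_j> / sqrt(<u_j, u_j>), so |<v, e_j>|^2 = <v, u_j>^2 / <u_j, u_j>.
Coefficients: <v, e_1> = -4/sqrt(12), <v, e_2> = 4/sqrt(6), <v, e_3> = -3/sqrt(3).
Square and sum: Σ |<v, e_j>|^2 = 7.
Compute ||v||^2 = v·v = 13.
Deficit = 13 − 7 = 6 ≥ 0, confirming Bessel's inequality. (The deficit equals ||v − Σ <v,e_j> e_j||^2, the squared distance from v to span{e_j}.)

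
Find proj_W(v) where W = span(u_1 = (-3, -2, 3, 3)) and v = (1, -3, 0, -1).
proj_W(v) = (0, 0, 0, 0)

Set up U = [u_1 | ... | u_1] ∈ R^(4×1). The projector onto W = col(U) is P = U (U^T U)^(-1) U^T.
Compute U^T U =
  [31],
and U^T v = (0).
Solve U^T U · c = U^T v for the coefficients: c = (0). The projection is proj_W(v) = U c.
Check: (v - proj_W(v)) · u_1 = 0  (should be 0).
Result: proj_W(v) = (0, 0, 0, 0).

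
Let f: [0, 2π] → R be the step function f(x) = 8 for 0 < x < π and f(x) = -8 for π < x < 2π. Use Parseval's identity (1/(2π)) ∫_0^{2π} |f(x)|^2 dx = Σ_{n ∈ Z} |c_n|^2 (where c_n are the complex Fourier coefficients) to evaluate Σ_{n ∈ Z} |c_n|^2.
Σ |c_n|^2 = 64

Parseval equates the L^2 energy of f (normalised by 1/(2π)) with the ℓ^2 sum of its Fourier coefficients: (1/(2π)) ∫_0^{2π} |f|^2 = Σ |c_n|^2.
Compute the left side: (1/(2π)) [∫_0^π 8^2 dx + ∫_π^{2π} (-8)^2 dx] = (1/(2π)) · (64π + 64π) = (64 + 64)/2 = 64.
So Σ_{n ∈ Z} |c_n|^2 = 64.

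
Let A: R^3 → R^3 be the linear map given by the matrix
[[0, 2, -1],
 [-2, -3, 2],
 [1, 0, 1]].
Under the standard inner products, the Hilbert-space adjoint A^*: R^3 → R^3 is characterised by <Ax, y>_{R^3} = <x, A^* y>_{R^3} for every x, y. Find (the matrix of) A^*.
A^* = A^T =
[[0, -2, 1],
 [2, -3, 0],
 [-1, 2, 1]]

For real matrices with standard dot products, the defining identity <Ax, y> = <x, A^* y> gives (Ax)^T y = x^T (A^*) y, i.e. x^T A^T y = x^T (A^*) y. Since this holds for all x, y, we must have A^* = A^T. Therefore
A^* =
[[0, -2, 1],
 [2, -3, 0],
 [-1, 2, 1]].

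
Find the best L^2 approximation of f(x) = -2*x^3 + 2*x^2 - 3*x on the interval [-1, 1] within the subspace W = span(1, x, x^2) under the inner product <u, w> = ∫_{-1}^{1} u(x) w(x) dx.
g(x) = 2*x^2 - 21*x/5

The best approximation g ∈ W is the orthogonal projection of f onto W. Writing g = a_0 + a_1 x + a_2 x^2, the coefficients solve the normal equations G · a = b where
  G_{ij} = <φ_i, φ_j> and b_i = <f, φ_i>, with φ_0 = 1, φ_1 = x, φ_2 = x^2.
G =
  [2, 0, 2/3]
  [0, 2/3, 0]
  [2/3, 0, 2/5],
b = (4/3, -14/5, 4/5).
Solving gives a_0 = 0, a_1 = -21/5, a_2 = 2, so
  g(x) = 2*x^2 - 21*x/5.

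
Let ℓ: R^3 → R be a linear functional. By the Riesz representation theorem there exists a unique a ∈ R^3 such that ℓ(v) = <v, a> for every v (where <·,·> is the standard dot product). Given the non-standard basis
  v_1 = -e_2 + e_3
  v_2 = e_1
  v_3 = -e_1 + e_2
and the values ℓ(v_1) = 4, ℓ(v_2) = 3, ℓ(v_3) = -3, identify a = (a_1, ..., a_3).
a = (3, 0, 4)

Write a = (a_1, ..., a_3) in the standard basis. For each basis vector v_i, ℓ(v_i) = <v_i, a> is a linear equation in the a_j's. Collect the n equations into a matrix system V a = ℓ, where row i of V is v_i (expressed in the standard basis). Since V is invertible (lower-triangular with 1s on the diagonal, up to permutation), solve by back-substitution:
  V =
[[0, -1, 1],
 [1, 0, 0],
 [-1, 1, 0]]
  V a = (4, 3, -3)
Solving gives a = (3, 0, 4).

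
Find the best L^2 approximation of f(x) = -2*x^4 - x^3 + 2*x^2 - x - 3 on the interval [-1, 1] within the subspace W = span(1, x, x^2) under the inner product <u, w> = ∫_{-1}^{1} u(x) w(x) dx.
g(x) = 2*x^2/7 - 8*x/5 - 99/35

The best approximation g ∈ W is the orthogonal projection of f onto W. Writing g = a_0 + a_1 x + a_2 x^2, the coefficients solve the normal equations G · a = b where
  G_{ij} = <φ_i, φ_j> and b_i = <f, φ_i>, with φ_0 = 1, φ_1 = x, φ_2 = x^2.
G =
  [2, 0, 2/3]
  [0, 2/3, 0]
  [2/3, 0, 2/5],
b = (-82/15, -16/15, -62/35).
Solving gives a_0 = -99/35, a_1 = -8/5, a_2 = 2/7, so
  g(x) = 2*x^2/7 - 8*x/5 - 99/35.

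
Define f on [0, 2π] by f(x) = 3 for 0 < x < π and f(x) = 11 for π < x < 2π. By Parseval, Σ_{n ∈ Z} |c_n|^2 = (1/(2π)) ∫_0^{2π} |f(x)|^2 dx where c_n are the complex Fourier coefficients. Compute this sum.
Σ |c_n|^2 = 65

Parseval equates the L^2 energy of f (normalised by 1/(2π)) with the ℓ^2 sum of its Fourier coefficients: (1/(2π)) ∫_0^{2π} |f|^2 = Σ |c_n|^2.
Compute the left side: (1/(2π)) [∫_0^π 3^2 dx + ∫_π^{2π} 11^2 dx] = (1/(2π)) · (9π + 121π) = (9 + 121)/2 = 65.
So Σ_{n ∈ Z} |c_n|^2 = 65.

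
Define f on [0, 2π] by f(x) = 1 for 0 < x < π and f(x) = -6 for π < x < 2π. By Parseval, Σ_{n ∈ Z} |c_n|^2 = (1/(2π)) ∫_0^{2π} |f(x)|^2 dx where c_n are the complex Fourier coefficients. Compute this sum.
Σ |c_n|^2 = 37/2

Parseval equates the L^2 energy of f (normalised by 1/(2π)) with the ℓ^2 sum of its Fourier coefficients: (1/(2π)) ∫_0^{2π} |f|^2 = Σ |c_n|^2.
Compute the left side: (1/(2π)) [∫_0^π 1^2 dx + ∫_π^{2π} (-6)^2 dx] = (1/(2π)) · (1π + 36π) = (1 + 36)/2 = 37/2.
So Σ_{n ∈ Z} |c_n|^2 = 37/2.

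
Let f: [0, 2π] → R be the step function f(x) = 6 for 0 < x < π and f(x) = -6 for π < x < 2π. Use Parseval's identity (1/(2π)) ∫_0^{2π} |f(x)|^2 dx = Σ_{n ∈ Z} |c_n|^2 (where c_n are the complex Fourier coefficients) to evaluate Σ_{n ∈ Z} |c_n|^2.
Σ |c_n|^2 = 36

Parseval equates the L^2 energy of f (normalised by 1/(2π)) with the ℓ^2 sum of its Fourier coefficients: (1/(2π)) ∫_0^{2π} |f|^2 = Σ |c_n|^2.
Compute the left side: (1/(2π)) [∫_0^π 6^2 dx + ∫_π^{2π} (-6)^2 dx] = (1/(2π)) · (36π + 36π) = (36 + 36)/2 = 36.
So Σ_{n ∈ Z} |c_n|^2 = 36.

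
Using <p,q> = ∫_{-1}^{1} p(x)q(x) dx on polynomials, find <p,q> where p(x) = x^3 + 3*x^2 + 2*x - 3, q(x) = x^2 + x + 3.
<p,q> = -166/15

Expand the product: p(x)·q(x) = x^5 + 4*x^4 + 8*x^3 + 8*x^2 + 3*x - 9.
∫_{-1}^{1} of each monomial x^k gives [2/(k+1) if k even, 0 if k odd]. Integrating term-by-term (or equivalently evaluating the antiderivative F(x) = x^6/6 + 4*x^5/5 + 2*x^4 + 8*x^3/3 + 3*x^2/2 - 9*x at the endpoints):
  F(1) − F(−1) = -28/15 − (46/5) = -166/15.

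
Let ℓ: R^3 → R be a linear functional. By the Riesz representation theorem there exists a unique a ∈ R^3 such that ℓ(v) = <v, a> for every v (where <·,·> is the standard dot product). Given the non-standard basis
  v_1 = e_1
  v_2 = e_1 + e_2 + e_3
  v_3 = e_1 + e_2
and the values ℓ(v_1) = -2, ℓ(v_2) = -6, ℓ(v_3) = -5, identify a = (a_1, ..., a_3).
a = (-2, -3, -1)

Write a = (a_1, ..., a_3) in the standard basis. For each basis vector v_i, ℓ(v_i) = <v_i, a> is a linear equation in the a_j's. Collect the n equations into a matrix system V a = ℓ, where row i of V is v_i (expressed in the standard basis). Since V is invertible (lower-triangular with 1s on the diagonal, up to permutation), solve by back-substitution:
  V =
[[1, 0, 0],
 [1, 1, 1],
 [1, 1, 0]]
  V a = (-2, -6, -5)
Solving gives a = (-2, -3, -1).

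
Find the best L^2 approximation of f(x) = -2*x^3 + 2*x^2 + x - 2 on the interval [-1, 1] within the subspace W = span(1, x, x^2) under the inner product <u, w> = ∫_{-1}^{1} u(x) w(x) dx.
g(x) = 2*x^2 - x/5 - 2

The best approximation g ∈ W is the orthogonal projection of f onto W. Writing g = a_0 + a_1 x + a_2 x^2, the coefficients solve the normal equations G · a = b where
  G_{ij} = <φ_i, φ_j> and b_i = <f, φ_i>, with φ_0 = 1, φ_1 = x, φ_2 = x^2.
G =
  [2, 0, 2/3]
  [0, 2/3, 0]
  [2/3, 0, 2/5],
b = (-8/3, -2/15, -8/15).
Solving gives a_0 = -2, a_1 = -1/5, a_2 = 2, so
  g(x) = 2*x^2 - x/5 - 2.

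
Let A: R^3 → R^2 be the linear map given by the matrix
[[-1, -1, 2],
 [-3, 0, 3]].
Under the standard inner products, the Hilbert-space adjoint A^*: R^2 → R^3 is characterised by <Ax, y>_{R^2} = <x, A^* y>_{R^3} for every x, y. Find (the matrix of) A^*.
A^* = A^T =
[[-1, -3],
 [-1, 0],
 [2, 3]]

For real matrices with standard dot products, the defining identity <Ax, y> = <x, A^* y> gives (Ax)^T y = x^T (A^*) y, i.e. x^T A^T y = x^T (A^*) y. Since this holds for all x, y, we must have A^* = A^T. Therefore
A^* =
[[-1, -3],
 [-1, 0],
 [2, 3]].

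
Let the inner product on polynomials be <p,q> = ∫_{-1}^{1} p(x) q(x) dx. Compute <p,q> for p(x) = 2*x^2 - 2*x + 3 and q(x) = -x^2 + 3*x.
<p,q> = -34/5

Expand the product: p(x)·q(x) = -2*x^4 + 8*x^3 - 9*x^2 + 9*x.
∫_{-1}^{1} of each monomial x^k gives [2/(k+1) if k even, 0 if k odd]. Integrating term-by-term (or equivalently evaluating the antiderivative F(x) = -2*x^5/5 + 2*x^4 - 3*x^3 + 9*x^2/2 at the endpoints):
  F(1) − F(−1) = 31/10 − (99/10) = -34/5.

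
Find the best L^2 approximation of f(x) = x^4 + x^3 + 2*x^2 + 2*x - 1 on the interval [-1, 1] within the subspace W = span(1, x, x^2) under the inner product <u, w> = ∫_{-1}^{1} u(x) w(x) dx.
g(x) = 20*x^2/7 + 13*x/5 - 38/35

The best approximation g ∈ W is the orthogonal projection of f onto W. Writing g = a_0 + a_1 x + a_2 x^2, the coefficients solve the normal equations G · a = b where
  G_{ij} = <φ_i, φ_j> and b_i = <f, φ_i>, with φ_0 = 1, φ_1 = x, φ_2 = x^2.
G =
  [2, 0, 2/3]
  [0, 2/3, 0]
  [2/3, 0, 2/5],
b = (-4/15, 26/15, 44/105).
Solving gives a_0 = -38/35, a_1 = 13/5, a_2 = 20/7, so
  g(x) = 20*x^2/7 + 13*x/5 - 38/35.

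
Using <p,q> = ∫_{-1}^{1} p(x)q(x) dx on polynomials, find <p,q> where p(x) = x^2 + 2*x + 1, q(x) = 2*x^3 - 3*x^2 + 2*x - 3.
<p,q> = -104/15

Expand the product: p(x)·q(x) = 2*x^5 + x^4 - 2*x^3 - 2*x^2 - 4*x - 3.
∫_{-1}^{1} of each monomial x^k gives [2/(k+1) if k even, 0 if k odd]. Integrating term-by-term (or equivalently evaluating the antiderivative F(x) = x^6/3 + x^5/5 - x^4/2 - 2*x^3/3 - 2*x^2 - 3*x at the endpoints):
  F(1) − F(−1) = -169/30 − (13/10) = -104/15.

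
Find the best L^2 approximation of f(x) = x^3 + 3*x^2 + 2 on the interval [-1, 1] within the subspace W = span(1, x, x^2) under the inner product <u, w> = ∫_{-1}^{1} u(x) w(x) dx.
g(x) = 3*x^2 + 3*x/5 + 2

The best approximation g ∈ W is the orthogonal projection of f onto W. Writing g = a_0 + a_1 x + a_2 x^2, the coefficients solve the normal equations G · a = b where
  G_{ij} = <φ_i, φ_j> and b_i = <f, φ_i>, with φ_0 = 1, φ_1 = x, φ_2 = x^2.
G =
  [2, 0, 2/3]
  [0, 2/3, 0]
  [2/3, 0, 2/5],
b = (6, 2/5, 38/15).
Solving gives a_0 = 2, a_1 = 3/5, a_2 = 3, so
  g(x) = 3*x^2 + 3*x/5 + 2.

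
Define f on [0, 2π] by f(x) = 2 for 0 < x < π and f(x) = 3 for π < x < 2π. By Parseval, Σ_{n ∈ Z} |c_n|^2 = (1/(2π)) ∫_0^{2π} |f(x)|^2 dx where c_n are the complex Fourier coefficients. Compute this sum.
Σ |c_n|^2 = 13/2

Parseval equates the L^2 energy of f (normalised by 1/(2π)) with the ℓ^2 sum of its Fourier coefficients: (1/(2π)) ∫_0^{2π} |f|^2 = Σ |c_n|^2.
Compute the left side: (1/(2π)) [∫_0^π 2^2 dx + ∫_π^{2π} 3^2 dx] = (1/(2π)) · (4π + 9π) = (4 + 9)/2 = 13/2.
So Σ_{n ∈ Z} |c_n|^2 = 13/2.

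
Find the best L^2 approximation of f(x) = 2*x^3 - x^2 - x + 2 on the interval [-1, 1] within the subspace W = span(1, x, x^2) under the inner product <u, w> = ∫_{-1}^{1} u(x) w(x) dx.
g(x) = -x^2 + x/5 + 2

The best approximation g ∈ W is the orthogonal projection of f onto W. Writing g = a_0 + a_1 x + a_2 x^2, the coefficients solve the normal equations G · a = b where
  G_{ij} = <φ_i, φ_j> and b_i = <f, φ_i>, with φ_0 = 1, φ_1 = x, φ_2 = x^2.
G =
  [2, 0, 2/3]
  [0, 2/3, 0]
  [2/3, 0, 2/5],
b = (10/3, 2/15, 14/15).
Solving gives a_0 = 2, a_1 = 1/5, a_2 = -1, so
  g(x) = -x^2 + x/5 + 2.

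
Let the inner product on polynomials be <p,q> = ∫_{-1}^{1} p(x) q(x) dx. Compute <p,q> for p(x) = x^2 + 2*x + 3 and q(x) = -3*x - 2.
<p,q> = -52/3

Expand the product: p(x)·q(x) = -3*x^3 - 8*x^2 - 13*x - 6.
∫_{-1}^{1} of each monomial x^k gives [2/(k+1) if k even, 0 if k odd]. Integrating term-by-term (or equivalently evaluating the antiderivative F(x) = -3*x^4/4 - 8*x^3/3 - 13*x^2/2 - 6*x at the endpoints):
  F(1) − F(−1) = -191/12 − (17/12) = -52/3.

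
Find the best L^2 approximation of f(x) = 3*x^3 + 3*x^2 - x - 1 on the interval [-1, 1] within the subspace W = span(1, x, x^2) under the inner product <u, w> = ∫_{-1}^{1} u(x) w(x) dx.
g(x) = 3*x^2 + 4*x/5 - 1

The best approximation g ∈ W is the orthogonal projection of f onto W. Writing g = a_0 + a_1 x + a_2 x^2, the coefficients solve the normal equations G · a = b where
  G_{ij} = <φ_i, φ_j> and b_i = <f, φ_i>, with φ_0 = 1, φ_1 = x, φ_2 = x^2.
G =
  [2, 0, 2/3]
  [0, 2/3, 0]
  [2/3, 0, 2/5],
b = (0, 8/15, 8/15).
Solving gives a_0 = -1, a_1 = 4/5, a_2 = 3, so
  g(x) = 3*x^2 + 4*x/5 - 1.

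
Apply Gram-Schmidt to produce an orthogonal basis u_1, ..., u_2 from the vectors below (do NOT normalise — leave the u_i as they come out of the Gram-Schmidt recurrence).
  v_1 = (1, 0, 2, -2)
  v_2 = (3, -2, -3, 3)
Orthogonal basis:
  u_1 = (1, 0, 2, -2)
  u_2 = (4, -2, -1, 1)

Apply the Gram-Schmidt recurrence
  u_1 = v_1
  u_i = v_i − Σ_{j<i} ((v_i · u_j) / (u_j · u_j)) · u_j.

Step by step this gives:
  u_1 = (1, 0, 2, -2)
  u_2 = (4, -2, -1, 1)

Orthogonality check:
  u_2 · u_1 = 0 (should be 0)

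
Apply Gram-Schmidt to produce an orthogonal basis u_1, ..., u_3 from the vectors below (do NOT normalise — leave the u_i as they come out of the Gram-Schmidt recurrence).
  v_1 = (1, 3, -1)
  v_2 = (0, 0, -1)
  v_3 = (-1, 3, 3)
Orthogonal basis:
  u_1 = (1, 3, -1)
  u_2 = (-1/11, -3/11, -10/11)
  u_3 = (-9/5, 3/5, 0)

Apply the Gram-Schmidt recurrence
  u_1 = v_1
  u_i = v_i − Σ_{j<i} ((v_i · u_j) / (u_j · u_j)) · u_j.

Step by step this gives:
  u_1 = (1, 3, -1)
  u_2 = (-1/11, -3/11, -10/11)
  u_3 = (-9/5, 3/5, 0)

Orthogonality check:
  u_2 · u_1 = 0 (should be 0)
  u_3 · u_1 = 0 (should be 0)
  u_3 · u_2 = 0 (should be 0)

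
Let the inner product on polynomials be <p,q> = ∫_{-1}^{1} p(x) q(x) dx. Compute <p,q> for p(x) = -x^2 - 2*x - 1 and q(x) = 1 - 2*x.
<p,q> = 0

Expand the product: p(x)·q(x) = 2*x^3 + 3*x^2 - 1.
∫_{-1}^{1} of each monomial x^k gives [2/(k+1) if k even, 0 if k odd]. Integrating term-by-term (or equivalently evaluating the antiderivative F(x) = x^4/2 + x^3 - x at the endpoints):
  F(1) − F(−1) = 1/2 − (1/2) = 0.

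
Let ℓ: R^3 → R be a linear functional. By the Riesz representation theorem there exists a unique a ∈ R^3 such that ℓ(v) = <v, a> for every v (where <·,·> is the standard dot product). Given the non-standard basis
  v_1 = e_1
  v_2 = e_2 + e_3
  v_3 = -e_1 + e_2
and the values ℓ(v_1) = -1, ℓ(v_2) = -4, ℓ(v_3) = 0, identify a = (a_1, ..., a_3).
a = (-1, -1, -3)

Write a = (a_1, ..., a_3) in the standard basis. For each basis vector v_i, ℓ(v_i) = <v_i, a> is a linear equation in the a_j's. Collect the n equations into a matrix system V a = ℓ, where row i of V is v_i (expressed in the standard basis). Since V is invertible (lower-triangular with 1s on the diagonal, up to permutation), solve by back-substitution:
  V =
[[1, 0, 0],
 [0, 1, 1],
 [-1, 1, 0]]
  V a = (-1, -4, 0)
Solving gives a = (-1, -1, -3).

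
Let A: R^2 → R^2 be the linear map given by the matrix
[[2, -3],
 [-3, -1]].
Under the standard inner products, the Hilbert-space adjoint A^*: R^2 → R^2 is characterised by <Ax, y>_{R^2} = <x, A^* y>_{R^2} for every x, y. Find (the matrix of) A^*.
A^* = A^T =
[[2, -3],
 [-3, -1]]

For real matrices with standard dot products, the defining identity <Ax, y> = <x, A^* y> gives (Ax)^T y = x^T (A^*) y, i.e. x^T A^T y = x^T (A^*) y. Since this holds for all x, y, we must have A^* = A^T. Therefore
A^* =
[[2, -3],
 [-3, -1]].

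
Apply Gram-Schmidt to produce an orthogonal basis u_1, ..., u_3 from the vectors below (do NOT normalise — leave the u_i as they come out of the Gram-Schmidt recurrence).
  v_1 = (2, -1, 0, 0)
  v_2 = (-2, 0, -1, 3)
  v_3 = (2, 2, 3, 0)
Orthogonal basis:
  u_1 = (2, -1, 0, 0)
  u_2 = (-2/5, -4/5, -1, 3)
  u_3 = (1, 2, 5/2, 3/2)

Apply the Gram-Schmidt recurrence
  u_1 = v_1
  u_i = v_i − Σ_{j<i} ((v_i · u_j) / (u_j · u_j)) · u_j.

Step by step this gives:
  u_1 = (2, -1, 0, 0)
  u_2 = (-2/5, -4/5, -1, 3)
  u_3 = (1, 2, 5/2, 3/2)

Orthogonality check:
  u_2 · u_1 = 0 (should be 0)
  u_3 · u_1 = 0 (should be 0)
  u_3 · u_2 = 0 (should be 0)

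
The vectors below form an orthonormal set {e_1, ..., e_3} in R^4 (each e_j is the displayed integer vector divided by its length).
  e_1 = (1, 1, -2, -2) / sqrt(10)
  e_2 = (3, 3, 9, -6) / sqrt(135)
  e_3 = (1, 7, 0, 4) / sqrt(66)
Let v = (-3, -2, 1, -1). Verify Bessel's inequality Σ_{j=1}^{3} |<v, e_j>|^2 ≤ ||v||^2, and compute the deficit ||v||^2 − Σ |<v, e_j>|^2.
Σ |<v, e_j>|^2 = 101/11; ||v||^2 = 15; deficit = 64/11

Write each e_j = u_j / sqrt(<u_j, u_j>) where u_j is the displayed integer vector. Then <v, e_j> = <v, u_j> / sqrt(<u_j, u_j>), so |<v, e_j>|^2 = <v, u_j>^2 / <u_j, u_j>.
Coefficients: <v, e_1> = -5/sqrt(10), <v, e_2> = 0/sqrt(135), <v, e_3> = -21/sqrt(66).
Square and sum: Σ |<v, e_j>|^2 = 101/11.
Compute ||v||^2 = v·v = 15.
Deficit = 15 − 101/11 = 64/11 ≥ 0, confirming Bessel's inequality. (The deficit equals ||v − Σ <v,e_j> e_j||^2, the squared distance from v to span{e_j}.)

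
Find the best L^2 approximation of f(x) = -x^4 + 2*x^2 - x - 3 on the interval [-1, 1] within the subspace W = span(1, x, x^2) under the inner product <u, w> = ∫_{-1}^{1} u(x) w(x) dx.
g(x) = 8*x^2/7 - x - 102/35

The best approximation g ∈ W is the orthogonal projection of f onto W. Writing g = a_0 + a_1 x + a_2 x^2, the coefficients solve the normal equations G · a = b where
  G_{ij} = <φ_i, φ_j> and b_i = <f, φ_i>, with φ_0 = 1, φ_1 = x, φ_2 = x^2.
G =
  [2, 0, 2/3]
  [0, 2/3, 0]
  [2/3, 0, 2/5],
b = (-76/15, -2/3, -52/35).
Solving gives a_0 = -102/35, a_1 = -1, a_2 = 8/7, so
  g(x) = 8*x^2/7 - x - 102/35.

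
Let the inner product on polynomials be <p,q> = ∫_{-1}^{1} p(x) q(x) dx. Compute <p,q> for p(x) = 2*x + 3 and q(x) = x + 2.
<p,q> = 40/3

Expand the product: p(x)·q(x) = 2*x^2 + 7*x + 6.
∫_{-1}^{1} of each monomial x^k gives [2/(k+1) if k even, 0 if k odd]. Integrating term-by-term (or equivalently evaluating the antiderivative F(x) = 2*x^3/3 + 7*x^2/2 + 6*x at the endpoints):
  F(1) − F(−1) = 61/6 − (-19/6) = 40/3.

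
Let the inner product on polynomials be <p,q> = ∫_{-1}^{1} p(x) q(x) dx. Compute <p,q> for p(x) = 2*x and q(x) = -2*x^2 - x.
<p,q> = -4/3

Expand the product: p(x)·q(x) = -4*x^3 - 2*x^2.
∫_{-1}^{1} of each monomial x^k gives [2/(k+1) if k even, 0 if k odd]. Integrating term-by-term (or equivalently evaluating the antiderivative F(x) = -x^4 - 2*x^3/3 at the endpoints):
  F(1) − F(−1) = -5/3 − (-1/3) = -4/3.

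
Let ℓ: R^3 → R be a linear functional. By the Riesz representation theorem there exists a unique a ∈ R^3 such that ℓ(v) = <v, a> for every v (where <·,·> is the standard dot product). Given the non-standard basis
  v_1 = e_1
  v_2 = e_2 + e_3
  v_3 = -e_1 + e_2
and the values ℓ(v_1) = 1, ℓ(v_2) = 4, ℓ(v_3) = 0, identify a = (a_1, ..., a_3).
a = (1, 1, 3)

Write a = (a_1, ..., a_3) in the standard basis. For each basis vector v_i, ℓ(v_i) = <v_i, a> is a linear equation in the a_j's. Collect the n equations into a matrix system V a = ℓ, where row i of V is v_i (expressed in the standard basis). Since V is invertible (lower-triangular with 1s on the diagonal, up to permutation), solve by back-substitution:
  V =
[[1, 0, 0],
 [0, 1, 1],
 [-1, 1, 0]]
  V a = (1, 4, 0)
Solving gives a = (1, 1, 3).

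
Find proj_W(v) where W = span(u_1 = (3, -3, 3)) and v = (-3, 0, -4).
proj_W(v) = (-7/3, 7/3, -7/3)

Set up U = [u_1 | ... | u_1] ∈ R^(3×1). The projector onto W = col(U) is P = U (U^T U)^(-1) U^T.
Compute U^T U =
  [27],
and U^T v = (-21).
Solve U^T U · c = U^T v for the coefficients: c = (-7/9). The projection is proj_W(v) = U c.
Check: (v - proj_W(v)) · u_1 = 0  (should be 0).
Result: proj_W(v) = (-7/3, 7/3, -7/3).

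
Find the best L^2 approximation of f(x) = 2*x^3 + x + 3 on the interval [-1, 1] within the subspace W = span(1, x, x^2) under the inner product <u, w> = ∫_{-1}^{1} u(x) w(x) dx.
g(x) = 11*x/5 + 3

The best approximation g ∈ W is the orthogonal projection of f onto W. Writing g = a_0 + a_1 x + a_2 x^2, the coefficients solve the normal equations G · a = b where
  G_{ij} = <φ_i, φ_j> and b_i = <f, φ_i>, with φ_0 = 1, φ_1 = x, φ_2 = x^2.
G =
  [2, 0, 2/3]
  [0, 2/3, 0]
  [2/3, 0, 2/5],
b = (6, 22/15, 2).
Solving gives a_0 = 3, a_1 = 11/5, a_2 = 0, so
  g(x) = 11*x/5 + 3.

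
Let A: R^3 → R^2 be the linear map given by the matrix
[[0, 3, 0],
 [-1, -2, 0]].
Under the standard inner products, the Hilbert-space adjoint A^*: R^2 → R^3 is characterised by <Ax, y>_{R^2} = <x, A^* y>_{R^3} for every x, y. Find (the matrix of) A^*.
A^* = A^T =
[[0, -1],
 [3, -2],
 [0, 0]]

For real matrices with standard dot products, the defining identity <Ax, y> = <x, A^* y> gives (Ax)^T y = x^T (A^*) y, i.e. x^T A^T y = x^T (A^*) y. Since this holds for all x, y, we must have A^* = A^T. Therefore
A^* =
[[0, -1],
 [3, -2],
 [0, 0]].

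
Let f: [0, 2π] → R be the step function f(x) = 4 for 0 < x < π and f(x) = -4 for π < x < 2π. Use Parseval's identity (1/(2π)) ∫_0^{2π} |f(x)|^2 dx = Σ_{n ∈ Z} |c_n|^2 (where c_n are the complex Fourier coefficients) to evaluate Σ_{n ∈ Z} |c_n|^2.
Σ |c_n|^2 = 16

Parseval equates the L^2 energy of f (normalised by 1/(2π)) with the ℓ^2 sum of its Fourier coefficients: (1/(2π)) ∫_0^{2π} |f|^2 = Σ |c_n|^2.
Compute the left side: (1/(2π)) [∫_0^π 4^2 dx + ∫_π^{2π} (-4)^2 dx] = (1/(2π)) · (16π + 16π) = (16 + 16)/2 = 16.
So Σ_{n ∈ Z} |c_n|^2 = 16.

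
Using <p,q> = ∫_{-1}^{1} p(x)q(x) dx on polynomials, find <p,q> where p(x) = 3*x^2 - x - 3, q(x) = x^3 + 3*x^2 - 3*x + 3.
<p,q> = -64/5

Expand the product: p(x)·q(x) = 3*x^5 + 8*x^4 - 15*x^3 + 3*x^2 + 6*x - 9.
∫_{-1}^{1} of each monomial x^k gives [2/(k+1) if k even, 0 if k odd]. Integrating term-by-term (or equivalently evaluating the antiderivative F(x) = x^6/2 + 8*x^5/5 - 15*x^4/4 + x^3 + 3*x^2 - 9*x at the endpoints):
  F(1) − F(−1) = -133/20 − (123/20) = -64/5.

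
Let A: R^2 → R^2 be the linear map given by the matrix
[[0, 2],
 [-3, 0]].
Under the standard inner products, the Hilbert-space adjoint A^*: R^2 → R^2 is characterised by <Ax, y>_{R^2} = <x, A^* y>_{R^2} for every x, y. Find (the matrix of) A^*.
A^* = A^T =
[[0, -3],
 [2, 0]]

For real matrices with standard dot products, the defining identity <Ax, y> = <x, A^* y> gives (Ax)^T y = x^T (A^*) y, i.e. x^T A^T y = x^T (A^*) y. Since this holds for all x, y, we must have A^* = A^T. Therefore
A^* =
[[0, -3],
 [2, 0]].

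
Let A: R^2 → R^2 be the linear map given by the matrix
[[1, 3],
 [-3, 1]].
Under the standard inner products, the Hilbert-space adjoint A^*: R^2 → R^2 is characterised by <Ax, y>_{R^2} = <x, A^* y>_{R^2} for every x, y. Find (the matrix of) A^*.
A^* = A^T =
[[1, -3],
 [3, 1]]

For real matrices with standard dot products, the defining identity <Ax, y> = <x, A^* y> gives (Ax)^T y = x^T (A^*) y, i.e. x^T A^T y = x^T (A^*) y. Since this holds for all x, y, we must have A^* = A^T. Therefore
A^* =
[[1, -3],
 [3, 1]].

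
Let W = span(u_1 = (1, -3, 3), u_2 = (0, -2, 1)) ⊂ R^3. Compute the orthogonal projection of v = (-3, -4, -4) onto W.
proj_W(v) = (-51/14, -53/14, -25/7)

Set up U = [u_1 | ... | u_2] ∈ R^(3×2). The projector onto W = col(U) is P = U (U^T U)^(-1) U^T.
Compute U^T U =
  [19, 9]
  [9, 5],
and U^T v = (-3, 4).
Solve U^T U · c = U^T v for the coefficients: c = (-51/14, 103/14). The projection is proj_W(v) = U c.
Check: (v - proj_W(v)) · u_1 = 0  (should be 0).
Check: (v - proj_W(v)) · u_2 = 0  (should be 0).
Result: proj_W(v) = (-51/14, -53/14, -25/7).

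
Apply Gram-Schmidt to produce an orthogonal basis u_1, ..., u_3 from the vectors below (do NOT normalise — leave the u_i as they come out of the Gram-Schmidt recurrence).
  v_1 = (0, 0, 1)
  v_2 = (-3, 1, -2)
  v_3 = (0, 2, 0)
Orthogonal basis:
  u_1 = (0, 0, 1)
  u_2 = (-3, 1, 0)
  u_3 = (3/5, 9/5, 0)

Apply the Gram-Schmidt recurrence
  u_1 = v_1
  u_i = v_i − Σ_{j<i} ((v_i · u_j) / (u_j · u_j)) · u_j.

Step by step this gives:
  u_1 = (0, 0, 1)
  u_2 = (-3, 1, 0)
  u_3 = (3/5, 9/5, 0)

Orthogonality check:
  u_2 · u_1 = 0 (should be 0)
  u_3 · u_1 = 0 (should be 0)
  u_3 · u_2 = 0 (should be 0)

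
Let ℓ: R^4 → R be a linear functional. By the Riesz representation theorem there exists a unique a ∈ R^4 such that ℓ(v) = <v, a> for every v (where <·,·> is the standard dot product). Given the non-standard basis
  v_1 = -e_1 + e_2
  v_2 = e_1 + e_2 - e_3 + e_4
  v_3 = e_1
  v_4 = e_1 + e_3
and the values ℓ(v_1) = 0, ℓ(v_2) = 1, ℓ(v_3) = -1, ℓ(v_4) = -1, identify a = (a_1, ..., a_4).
a = (-1, -1, 0, 3)

Write a = (a_1, ..., a_4) in the standard basis. For each basis vector v_i, ℓ(v_i) = <v_i, a> is a linear equation in the a_j's. Collect the n equations into a matrix system V a = ℓ, where row i of V is v_i (expressed in the standard basis). Since V is invertible (lower-triangular with 1s on the diagonal, up to permutation), solve by back-substitution:
  V =
[[-1, 1, 0, 0],
 [1, 1, -1, 1],
 [1, 0, 0, 0],
 [1, 0, 1, 0]]
  V a = (0, 1, -1, -1)
Solving gives a = (-1, -1, 0, 3).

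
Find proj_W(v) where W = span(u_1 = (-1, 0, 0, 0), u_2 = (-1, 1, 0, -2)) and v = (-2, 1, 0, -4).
proj_W(v) = (-2, 9/5, 0, -18/5)

Set up U = [u_1 | ... | u_2] ∈ R^(4×2). The projector onto W = col(U) is P = U (U^T U)^(-1) U^T.
Compute U^T U =
  [1, 1]
  [1, 6],
and U^T v = (2, 11).
Solve U^T U · c = U^T v for the coefficients: c = (1/5, 9/5). The projection is proj_W(v) = U c.
Check: (v - proj_W(v)) · u_1 = 0  (should be 0).
Check: (v - proj_W(v)) · u_2 = 0  (should be 0).
Result: proj_W(v) = (-2, 9/5, 0, -18/5).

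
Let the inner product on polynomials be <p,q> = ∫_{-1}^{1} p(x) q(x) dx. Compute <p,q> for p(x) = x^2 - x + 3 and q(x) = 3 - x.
<p,q> = 62/3

Expand the product: p(x)·q(x) = -x^3 + 4*x^2 - 6*x + 9.
∫_{-1}^{1} of each monomial x^k gives [2/(k+1) if k even, 0 if k odd]. Integrating term-by-term (or equivalently evaluating the antiderivative F(x) = -x^4/4 + 4*x^3/3 - 3*x^2 + 9*x at the endpoints):
  F(1) − F(−1) = 85/12 − (-163/12) = 62/3.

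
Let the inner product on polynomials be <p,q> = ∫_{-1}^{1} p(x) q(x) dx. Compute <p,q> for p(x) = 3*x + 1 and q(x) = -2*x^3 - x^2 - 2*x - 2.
<p,q> = -166/15

Expand the product: p(x)·q(x) = -6*x^4 - 5*x^3 - 7*x^2 - 8*x - 2.
∫_{-1}^{1} of each monomial x^k gives [2/(k+1) if k even, 0 if k odd]. Integrating term-by-term (or equivalently evaluating the antiderivative F(x) = -6*x^5/5 - 5*x^4/4 - 7*x^3/3 - 4*x^2 - 2*x at the endpoints):
  F(1) − F(−1) = -647/60 − (17/60) = -166/15.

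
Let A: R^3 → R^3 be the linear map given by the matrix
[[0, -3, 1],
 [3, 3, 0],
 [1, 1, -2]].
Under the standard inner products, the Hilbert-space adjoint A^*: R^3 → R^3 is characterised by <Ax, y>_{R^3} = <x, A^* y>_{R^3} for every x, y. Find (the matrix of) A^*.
A^* = A^T =
[[0, 3, 1],
 [-3, 3, 1],
 [1, 0, -2]]

For real matrices with standard dot products, the defining identity <Ax, y> = <x, A^* y> gives (Ax)^T y = x^T (A^*) y, i.e. x^T A^T y = x^T (A^*) y. Since this holds for all x, y, we must have A^* = A^T. Therefore
A^* =
[[0, 3, 1],
 [-3, 3, 1],
 [1, 0, -2]].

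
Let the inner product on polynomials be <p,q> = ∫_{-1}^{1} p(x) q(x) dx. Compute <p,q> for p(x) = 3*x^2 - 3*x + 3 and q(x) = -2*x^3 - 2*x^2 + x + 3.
<p,q> = 18

Expand the product: p(x)·q(x) = -6*x^5 + 3*x^3 - 6*x + 9.
∫_{-1}^{1} of each monomial x^k gives [2/(k+1) if k even, 0 if k odd]. Integrating term-by-term (or equivalently evaluating the antiderivative F(x) = -x^6 + 3*x^4/4 - 3*x^2 + 9*x at the endpoints):
  F(1) − F(−1) = 23/4 − (-49/4) = 18.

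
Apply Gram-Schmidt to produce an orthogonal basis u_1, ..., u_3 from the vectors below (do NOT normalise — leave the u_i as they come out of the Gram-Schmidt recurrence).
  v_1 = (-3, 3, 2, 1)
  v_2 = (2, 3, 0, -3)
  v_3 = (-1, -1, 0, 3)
Orthogonal basis:
  u_1 = (-3, 3, 2, 1)
  u_2 = (2, 3, 0, -3)
  u_3 = (168/253, 131/253, -6/23, 243/253)

Apply the Gram-Schmidt recurrence
  u_1 = v_1
  u_i = v_i − Σ_{j<i} ((v_i · u_j) / (u_j · u_j)) · u_j.

Step by step this gives:
  u_1 = (-3, 3, 2, 1)
  u_2 = (2, 3, 0, -3)
  u_3 = (168/253, 131/253, -6/23, 243/253)

Orthogonality check:
  u_2 · u_1 = 0 (should be 0)
  u_3 · u_1 = 0 (should be 0)
  u_3 · u_2 = 0 (should be 0)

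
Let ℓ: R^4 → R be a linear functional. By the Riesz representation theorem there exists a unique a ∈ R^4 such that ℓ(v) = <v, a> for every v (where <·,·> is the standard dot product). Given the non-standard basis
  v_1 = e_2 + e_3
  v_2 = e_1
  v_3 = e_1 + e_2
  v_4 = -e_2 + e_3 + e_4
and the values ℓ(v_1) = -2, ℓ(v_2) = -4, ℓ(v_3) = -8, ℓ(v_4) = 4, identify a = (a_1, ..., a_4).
a = (-4, -4, 2, -2)

Write a = (a_1, ..., a_4) in the standard basis. For each basis vector v_i, ℓ(v_i) = <v_i, a> is a linear equation in the a_j's. Collect the n equations into a matrix system V a = ℓ, where row i of V is v_i (expressed in the standard basis). Since V is invertible (lower-triangular with 1s on the diagonal, up to permutation), solve by back-substitution:
  V =
[[0, 1, 1, 0],
 [1, 0, 0, 0],
 [1, 1, 0, 0],
 [0, -1, 1, 1]]
  V a = (-2, -4, -8, 4)
Solving gives a = (-4, -4, 2, -2).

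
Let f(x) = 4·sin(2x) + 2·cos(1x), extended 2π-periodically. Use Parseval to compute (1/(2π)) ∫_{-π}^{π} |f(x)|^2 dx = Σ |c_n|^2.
Σ |c_n|^2 = 10

Expand |f|^2 and use orthogonality of {sin(nx), cos(mx)} on [-π, π]:
  ∫_{-π}^{π} sin(nx)^2 dx = π, ∫ cos(mx)^2 dx = π, and cross terms integrate to 0.
So ∫_{-π}^{π} f(x)^2 dx = 4^2 · π + 2^2 · π = (16 + 4)π.
Divide by 2π: (16 + 4)/2 = 10.
By Parseval, this equals Σ |c_n|^2.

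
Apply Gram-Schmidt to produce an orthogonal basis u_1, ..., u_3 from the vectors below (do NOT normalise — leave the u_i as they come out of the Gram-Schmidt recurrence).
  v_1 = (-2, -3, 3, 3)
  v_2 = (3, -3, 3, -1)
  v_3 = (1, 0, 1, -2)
Orthogonal basis:
  u_1 = (-2, -3, 3, 3)
  u_2 = (111/31, -66/31, 66/31, -58/31)
  u_3 = (-516/787, 243/787, 544/787, -645/787)

Apply the Gram-Schmidt recurrence
  u_1 = v_1
  u_i = v_i − Σ_{j<i} ((v_i · u_j) / (u_j · u_j)) · u_j.

Step by step this gives:
  u_1 = (-2, -3, 3, 3)
  u_2 = (111/31, -66/31, 66/31, -58/31)
  u_3 = (-516/787, 243/787, 544/787, -645/787)

Orthogonality check:
  u_2 · u_1 = 0 (should be 0)
  u_3 · u_1 = 0 (should be 0)
  u_3 · u_2 = 0 (should be 0)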